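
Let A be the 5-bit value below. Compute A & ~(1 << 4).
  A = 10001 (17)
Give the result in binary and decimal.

Mask = ~(1 << 4) = 01111
Bit 4 of A is 1, so AND-ing with the mask clears it to 0.
  10001
& 01111
-------
  00001

Answer: 00001 (1)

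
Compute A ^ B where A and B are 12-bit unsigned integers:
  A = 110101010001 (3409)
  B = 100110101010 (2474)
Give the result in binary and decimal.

Apply ^ to each column (1 where bits differ):
  110101010001
^ 100110101010
--------------
  010011111011

Answer: 010011111011 (1275)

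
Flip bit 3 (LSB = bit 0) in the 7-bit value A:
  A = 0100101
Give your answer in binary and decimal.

Mask = 1 << 3 = 0001000
Bit 3 of A is 0; XOR with the mask flips it to 1.
  0100101
^ 0001000
---------
  0101101

Answer: 0101101 (45)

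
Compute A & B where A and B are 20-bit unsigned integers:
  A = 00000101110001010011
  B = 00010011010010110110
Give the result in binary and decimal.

Apply & to each column (1 only where both bits are 1):
  00000101110001010011
& 00010011010010110110
----------------------
  00000001010000010010

Answer: 00000001010000010010 (5138)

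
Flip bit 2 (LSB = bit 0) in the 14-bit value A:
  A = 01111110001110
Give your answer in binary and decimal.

Mask = 1 << 2 = 00000000000100
Bit 2 of A is 1; XOR with the mask flips it to 0.
  01111110001110
^ 00000000000100
----------------
  01111110001010

Answer: 01111110001010 (8074)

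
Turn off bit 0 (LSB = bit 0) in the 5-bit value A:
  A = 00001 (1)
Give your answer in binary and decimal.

Mask = ~(1 << 0) = 11110
Bit 0 of A is 1, so AND-ing with the mask clears it to 0.
  00001
& 11110
-------
  00000

Answer: 00000 (0)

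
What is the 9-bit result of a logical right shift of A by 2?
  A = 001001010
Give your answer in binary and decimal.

Logical shift right by 2: drop the bottom 2 bit(s), prepend 2 zero(s) on the left.
  001001010  ->  keep [0010010], discard [10], prepend 00
= 000010010

Answer: 000010010 (18)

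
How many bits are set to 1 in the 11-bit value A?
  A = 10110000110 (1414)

10110000110
1-bits at positions (from bit 0 = LSB): 1, 2, 7, 8, 10
Count = 5

Answer: 5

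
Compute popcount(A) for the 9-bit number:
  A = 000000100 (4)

000000100
1-bits at positions (from bit 0 = LSB): 2
Count = 1

Answer: 1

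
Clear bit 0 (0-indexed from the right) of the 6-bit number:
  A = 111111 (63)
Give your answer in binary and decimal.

Mask = ~(1 << 0) = 111110
Bit 0 of A is 1, so AND-ing with the mask clears it to 0.
  111111
& 111110
--------
  111110

Answer: 111110 (62)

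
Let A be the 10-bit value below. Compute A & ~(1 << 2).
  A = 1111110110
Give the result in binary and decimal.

Mask = ~(1 << 2) = 1111111011
Bit 2 of A is 1, so AND-ing with the mask clears it to 0.
  1111110110
& 1111111011
------------
  1111110010

Answer: 1111110010 (1010)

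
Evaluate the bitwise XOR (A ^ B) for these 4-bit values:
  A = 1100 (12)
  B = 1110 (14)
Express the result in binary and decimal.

Apply ^ to each column (1 where bits differ):
  1100
^ 1110
------
  0010

Answer: 0010 (2)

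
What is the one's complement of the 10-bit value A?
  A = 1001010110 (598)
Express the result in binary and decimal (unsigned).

Flip each bit (0->1, 1->0):
  1001010110
  0110101001

Answer: 0110101001 (425)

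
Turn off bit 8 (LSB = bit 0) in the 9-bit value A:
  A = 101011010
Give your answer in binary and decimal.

Mask = ~(1 << 8) = 011111111
Bit 8 of A is 1, so AND-ing with the mask clears it to 0.
  101011010
& 011111111
-----------
  001011010

Answer: 001011010 (90)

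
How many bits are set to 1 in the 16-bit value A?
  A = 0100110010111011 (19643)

0100110010111011
1-bits at positions (from bit 0 = LSB): 0, 1, 3, 4, 5, 7, 10, 11, 14
Count = 9

Answer: 9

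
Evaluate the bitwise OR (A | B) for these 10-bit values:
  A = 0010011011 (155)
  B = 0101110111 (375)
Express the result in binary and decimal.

Apply | to each column (1 where either bit is 1):
  0010011011
| 0101110111
------------
  0111111111

Answer: 0111111111 (511)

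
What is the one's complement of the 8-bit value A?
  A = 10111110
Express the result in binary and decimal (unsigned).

Flip each bit (0->1, 1->0):
  10111110
  01000001

Answer: 01000001 (65)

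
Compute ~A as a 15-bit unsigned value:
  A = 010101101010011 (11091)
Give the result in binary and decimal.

Flip each bit (0->1, 1->0):
  010101101010011
  101010010101100

Answer: 101010010101100 (21676)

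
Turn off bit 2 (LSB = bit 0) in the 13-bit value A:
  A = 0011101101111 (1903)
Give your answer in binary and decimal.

Mask = ~(1 << 2) = 1111111111011
Bit 2 of A is 1, so AND-ing with the mask clears it to 0.
  0011101101111
& 1111111111011
---------------
  0011101101011

Answer: 0011101101011 (1899)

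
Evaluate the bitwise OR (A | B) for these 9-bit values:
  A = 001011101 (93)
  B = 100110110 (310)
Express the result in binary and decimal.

Apply | to each column (1 where either bit is 1):
  001011101
| 100110110
-----------
  101111111

Answer: 101111111 (383)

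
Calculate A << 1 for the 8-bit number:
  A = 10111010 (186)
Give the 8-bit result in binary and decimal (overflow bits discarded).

Shift left by 1: drop the top 1 bit(s), append 1 zero(s) on the right.
  10111010  ->  discard [1], keep [0111010], append 0
= 01110100

Answer: 01110100 (116)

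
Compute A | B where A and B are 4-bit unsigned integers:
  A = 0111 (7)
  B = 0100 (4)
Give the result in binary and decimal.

Apply | to each column (1 where either bit is 1):
  0111
| 0100
------
  0111

Answer: 0111 (7)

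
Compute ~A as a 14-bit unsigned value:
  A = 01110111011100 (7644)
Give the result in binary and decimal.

Flip each bit (0->1, 1->0):
  01110111011100
  10001000100011

Answer: 10001000100011 (8739)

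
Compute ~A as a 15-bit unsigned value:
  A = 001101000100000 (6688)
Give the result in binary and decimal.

Flip each bit (0->1, 1->0):
  001101000100000
  110010111011111

Answer: 110010111011111 (26079)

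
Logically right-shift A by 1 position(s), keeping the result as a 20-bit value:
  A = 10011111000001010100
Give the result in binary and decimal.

Logical shift right by 1: drop the bottom 1 bit(s), prepend 1 zero(s) on the left.
  10011111000001010100  ->  keep [1001111100000101010], discard [0], prepend 0
= 01001111100000101010

Answer: 01001111100000101010 (325674)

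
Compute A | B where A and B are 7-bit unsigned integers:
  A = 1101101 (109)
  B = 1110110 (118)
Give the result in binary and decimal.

Apply | to each column (1 where either bit is 1):
  1101101
| 1110110
---------
  1111111

Answer: 1111111 (127)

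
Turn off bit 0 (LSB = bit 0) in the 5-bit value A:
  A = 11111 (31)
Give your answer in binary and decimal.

Mask = ~(1 << 0) = 11110
Bit 0 of A is 1, so AND-ing with the mask clears it to 0.
  11111
& 11110
-------
  11110

Answer: 11110 (30)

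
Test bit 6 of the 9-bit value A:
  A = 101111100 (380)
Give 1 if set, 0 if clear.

Bit 6 is the 7th from the right.
  101111100
    ^
That bit is 1.

Answer: 1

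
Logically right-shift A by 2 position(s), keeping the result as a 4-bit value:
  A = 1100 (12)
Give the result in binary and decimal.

Logical shift right by 2: drop the bottom 2 bit(s), prepend 2 zero(s) on the left.
  1100  ->  keep [11], discard [00], prepend 00
= 0011

Answer: 0011 (3)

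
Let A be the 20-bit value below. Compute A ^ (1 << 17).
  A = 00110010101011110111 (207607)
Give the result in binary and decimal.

Mask = 1 << 17 = 00100000000000000000
Bit 17 of A is 1; XOR with the mask flips it to 0.
  00110010101011110111
^ 00100000000000000000
----------------------
  00010010101011110111

Answer: 00010010101011110111 (76535)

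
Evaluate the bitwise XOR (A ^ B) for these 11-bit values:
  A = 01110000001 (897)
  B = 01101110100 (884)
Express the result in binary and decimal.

Apply ^ to each column (1 where bits differ):
  01110000001
^ 01101110100
-------------
  00011110101

Answer: 00011110101 (245)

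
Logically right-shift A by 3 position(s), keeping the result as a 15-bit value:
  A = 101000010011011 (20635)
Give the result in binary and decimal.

Logical shift right by 3: drop the bottom 3 bit(s), prepend 3 zero(s) on the left.
  101000010011011  ->  keep [101000010011], discard [011], prepend 000
= 000101000010011

Answer: 000101000010011 (2579)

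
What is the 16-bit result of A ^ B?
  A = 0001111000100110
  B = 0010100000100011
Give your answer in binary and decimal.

Apply ^ to each column (1 where bits differ):
  0001111000100110
^ 0010100000100011
------------------
  0011011000000101

Answer: 0011011000000101 (13829)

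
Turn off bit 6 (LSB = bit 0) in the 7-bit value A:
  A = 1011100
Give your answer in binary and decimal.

Mask = ~(1 << 6) = 0111111
Bit 6 of A is 1, so AND-ing with the mask clears it to 0.
  1011100
& 0111111
---------
  0011100

Answer: 0011100 (28)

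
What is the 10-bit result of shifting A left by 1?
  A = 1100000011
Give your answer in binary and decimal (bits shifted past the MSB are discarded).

Shift left by 1: drop the top 1 bit(s), append 1 zero(s) on the right.
  1100000011  ->  discard [1], keep [100000011], append 0
= 1000000110

Answer: 1000000110 (518)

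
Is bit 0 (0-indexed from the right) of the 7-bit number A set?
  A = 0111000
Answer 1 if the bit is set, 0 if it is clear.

Bit 0 is the 1st from the right.
  0111000
        ^
That bit is 0.

Answer: 0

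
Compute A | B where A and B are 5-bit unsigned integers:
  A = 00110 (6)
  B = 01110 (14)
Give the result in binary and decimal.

Apply | to each column (1 where either bit is 1):
  00110
| 01110
-------
  01110

Answer: 01110 (14)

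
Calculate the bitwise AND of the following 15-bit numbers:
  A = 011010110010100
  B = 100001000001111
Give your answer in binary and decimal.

Apply & to each column (1 only where both bits are 1):
  011010110010100
& 100001000001111
-----------------
  000000000000100

Answer: 000000000000100 (4)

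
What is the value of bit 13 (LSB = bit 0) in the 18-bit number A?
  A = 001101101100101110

Bit 13 is the 14th from the right.
  001101101100101110
      ^
That bit is 0.

Answer: 0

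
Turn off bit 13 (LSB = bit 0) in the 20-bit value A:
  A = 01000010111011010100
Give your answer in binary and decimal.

Mask = ~(1 << 13) = 11111101111111111111
Bit 13 of A is 1, so AND-ing with the mask clears it to 0.
  01000010111011010100
& 11111101111111111111
----------------------
  01000000111011010100

Answer: 01000000111011010100 (265940)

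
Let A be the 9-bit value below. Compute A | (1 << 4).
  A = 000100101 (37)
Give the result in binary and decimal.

Mask = 1 << 4 = 000010000
Bit 4 of A is 0, so OR-ing with the mask flips it to 1.
  000100101
| 000010000
-----------
  000110101

Answer: 000110101 (53)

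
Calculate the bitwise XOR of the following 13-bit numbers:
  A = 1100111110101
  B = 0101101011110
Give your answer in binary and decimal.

Apply ^ to each column (1 where bits differ):
  1100111110101
^ 0101101011110
---------------
  1001010101011

Answer: 1001010101011 (4779)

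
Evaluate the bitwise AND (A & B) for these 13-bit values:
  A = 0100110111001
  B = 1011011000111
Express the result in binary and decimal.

Apply & to each column (1 only where both bits are 1):
  0100110111001
& 1011011000111
---------------
  0000010000001

Answer: 0000010000001 (129)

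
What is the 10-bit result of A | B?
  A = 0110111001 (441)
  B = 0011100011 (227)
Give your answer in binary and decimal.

Apply | to each column (1 where either bit is 1):
  0110111001
| 0011100011
------------
  0111111011

Answer: 0111111011 (507)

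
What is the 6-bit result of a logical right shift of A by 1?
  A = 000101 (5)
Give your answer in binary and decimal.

Logical shift right by 1: drop the bottom 1 bit(s), prepend 1 zero(s) on the left.
  000101  ->  keep [00010], discard [1], prepend 0
= 000010

Answer: 000010 (2)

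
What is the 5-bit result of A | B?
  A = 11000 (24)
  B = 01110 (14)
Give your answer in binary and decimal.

Apply | to each column (1 where either bit is 1):
  11000
| 01110
-------
  11110

Answer: 11110 (30)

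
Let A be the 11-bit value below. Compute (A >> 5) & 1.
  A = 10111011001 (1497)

Bit 5 is the 6th from the right.
  10111011001
       ^
That bit is 0.

Answer: 0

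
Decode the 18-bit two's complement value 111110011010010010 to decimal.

MSB is 1, so the value is negative. Find the magnitude:
1. Invert bits:  000001100101101101
2. Add 1:        000001100101101110  = 6510
3. Apply sign:   -6510

Answer: -6510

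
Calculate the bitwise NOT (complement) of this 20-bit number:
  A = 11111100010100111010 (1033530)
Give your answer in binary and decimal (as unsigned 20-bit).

Flip each bit (0->1, 1->0):
  11111100010100111010
  00000011101011000101

Answer: 00000011101011000101 (15045)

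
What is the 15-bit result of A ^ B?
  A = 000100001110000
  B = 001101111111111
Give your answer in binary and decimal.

Apply ^ to each column (1 where bits differ):
  000100001110000
^ 001101111111111
-----------------
  001001110001111

Answer: 001001110001111 (5007)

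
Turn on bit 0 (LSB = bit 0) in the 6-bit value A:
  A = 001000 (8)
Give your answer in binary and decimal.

Mask = 1 << 0 = 000001
Bit 0 of A is 0, so OR-ing with the mask flips it to 1.
  001000
| 000001
--------
  001001

Answer: 001001 (9)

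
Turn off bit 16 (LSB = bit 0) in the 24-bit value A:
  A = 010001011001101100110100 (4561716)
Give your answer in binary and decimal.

Mask = ~(1 << 16) = 111111101111111111111111
Bit 16 of A is 1, so AND-ing with the mask clears it to 0.
  010001011001101100110100
& 111111101111111111111111
--------------------------
  010001001001101100110100

Answer: 010001001001101100110100 (4496180)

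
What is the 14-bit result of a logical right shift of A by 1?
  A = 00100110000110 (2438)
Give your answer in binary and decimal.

Logical shift right by 1: drop the bottom 1 bit(s), prepend 1 zero(s) on the left.
  00100110000110  ->  keep [0010011000011], discard [0], prepend 0
= 00010011000011

Answer: 00010011000011 (1219)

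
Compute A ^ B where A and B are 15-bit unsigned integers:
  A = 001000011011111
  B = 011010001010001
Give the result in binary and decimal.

Apply ^ to each column (1 where bits differ):
  001000011011111
^ 011010001010001
-----------------
  010010010001110

Answer: 010010010001110 (9358)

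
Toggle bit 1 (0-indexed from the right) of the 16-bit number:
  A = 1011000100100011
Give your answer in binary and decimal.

Mask = 1 << 1 = 0000000000000010
Bit 1 of A is 1; XOR with the mask flips it to 0.
  1011000100100011
^ 0000000000000010
------------------
  1011000100100001

Answer: 1011000100100001 (45345)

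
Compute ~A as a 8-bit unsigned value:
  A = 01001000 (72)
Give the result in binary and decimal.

Flip each bit (0->1, 1->0):
  01001000
  10110111

Answer: 10110111 (183)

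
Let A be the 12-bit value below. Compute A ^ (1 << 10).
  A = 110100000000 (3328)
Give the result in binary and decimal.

Mask = 1 << 10 = 010000000000
Bit 10 of A is 1; XOR with the mask flips it to 0.
  110100000000
^ 010000000000
--------------
  100100000000

Answer: 100100000000 (2304)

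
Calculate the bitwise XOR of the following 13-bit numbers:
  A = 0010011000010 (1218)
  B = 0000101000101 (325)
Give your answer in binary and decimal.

Apply ^ to each column (1 where bits differ):
  0010011000010
^ 0000101000101
---------------
  0010110000111

Answer: 0010110000111 (1415)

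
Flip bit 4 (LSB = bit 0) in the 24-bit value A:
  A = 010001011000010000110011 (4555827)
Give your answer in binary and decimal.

Mask = 1 << 4 = 000000000000000000010000
Bit 4 of A is 1; XOR with the mask flips it to 0.
  010001011000010000110011
^ 000000000000000000010000
--------------------------
  010001011000010000100011

Answer: 010001011000010000100011 (4555811)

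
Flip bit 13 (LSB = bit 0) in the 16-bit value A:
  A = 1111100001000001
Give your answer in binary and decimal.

Mask = 1 << 13 = 0010000000000000
Bit 13 of A is 1; XOR with the mask flips it to 0.
  1111100001000001
^ 0010000000000000
------------------
  1101100001000001

Answer: 1101100001000001 (55361)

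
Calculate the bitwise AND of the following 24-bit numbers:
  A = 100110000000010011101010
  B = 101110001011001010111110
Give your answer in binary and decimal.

Apply & to each column (1 only where both bits are 1):
  100110000000010011101010
& 101110001011001010111110
--------------------------
  100110000000000010101010

Answer: 100110000000000010101010 (9961642)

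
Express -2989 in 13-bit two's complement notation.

1. Binary of +2989:  0101110101101
2. Invert bits:     1010001010010
3. Add 1:           1010001010011

Answer: 1010001010011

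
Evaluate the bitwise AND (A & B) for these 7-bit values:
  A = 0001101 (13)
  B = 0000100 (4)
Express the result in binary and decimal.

Apply & to each column (1 only where both bits are 1):
  0001101
& 0000100
---------
  0000100

Answer: 0000100 (4)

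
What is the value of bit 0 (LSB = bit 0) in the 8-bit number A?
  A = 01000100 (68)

Bit 0 is the 1st from the right.
  01000100
         ^
That bit is 0.

Answer: 0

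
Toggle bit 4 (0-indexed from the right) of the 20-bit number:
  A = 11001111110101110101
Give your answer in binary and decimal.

Mask = 1 << 4 = 00000000000000010000
Bit 4 of A is 1; XOR with the mask flips it to 0.
  11001111110101110101
^ 00000000000000010000
----------------------
  11001111110101100101

Answer: 11001111110101100101 (851301)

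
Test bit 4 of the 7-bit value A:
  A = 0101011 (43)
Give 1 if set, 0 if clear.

Bit 4 is the 5th from the right.
  0101011
    ^
That bit is 0.

Answer: 0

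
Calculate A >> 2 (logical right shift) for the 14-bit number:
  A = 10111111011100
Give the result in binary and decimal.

Logical shift right by 2: drop the bottom 2 bit(s), prepend 2 zero(s) on the left.
  10111111011100  ->  keep [101111110111], discard [00], prepend 00
= 00101111110111

Answer: 00101111110111 (3063)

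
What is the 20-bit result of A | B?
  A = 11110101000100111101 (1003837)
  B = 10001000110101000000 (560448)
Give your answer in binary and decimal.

Apply | to each column (1 where either bit is 1):
  11110101000100111101
| 10001000110101000000
----------------------
  11111101110101111101

Answer: 11111101110101111101 (1039741)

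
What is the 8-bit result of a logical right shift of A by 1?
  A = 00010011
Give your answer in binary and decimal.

Logical shift right by 1: drop the bottom 1 bit(s), prepend 1 zero(s) on the left.
  00010011  ->  keep [0001001], discard [1], prepend 0
= 00001001

Answer: 00001001 (9)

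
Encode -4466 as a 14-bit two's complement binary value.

1. Binary of +4466:  01000101110010
2. Invert bits:     10111010001101
3. Add 1:           10111010001110

Answer: 10111010001110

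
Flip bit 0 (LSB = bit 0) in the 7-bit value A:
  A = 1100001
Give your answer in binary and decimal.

Mask = 1 << 0 = 0000001
Bit 0 of A is 1; XOR with the mask flips it to 0.
  1100001
^ 0000001
---------
  1100000

Answer: 1100000 (96)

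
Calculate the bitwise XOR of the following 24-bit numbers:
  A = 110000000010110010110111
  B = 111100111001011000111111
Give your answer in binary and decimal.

Apply ^ to each column (1 where bits differ):
  110000000010110010110111
^ 111100111001011000111111
--------------------------
  001100111011101010001000

Answer: 001100111011101010001000 (3390088)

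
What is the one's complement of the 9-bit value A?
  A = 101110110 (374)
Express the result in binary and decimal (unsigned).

Flip each bit (0->1, 1->0):
  101110110
  010001001

Answer: 010001001 (137)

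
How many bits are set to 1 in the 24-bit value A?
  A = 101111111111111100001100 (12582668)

101111111111111100001100
1-bits at positions (from bit 0 = LSB): 2, 3, 8, 9, 10, 11, 12, 13, 14, 15, 16, 17, 18, 19, 20, 21, 23
Count = 17

Answer: 17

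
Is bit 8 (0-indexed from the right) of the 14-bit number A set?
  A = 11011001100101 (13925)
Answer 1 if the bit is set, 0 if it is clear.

Bit 8 is the 9th from the right.
  11011001100101
       ^
That bit is 0.

Answer: 0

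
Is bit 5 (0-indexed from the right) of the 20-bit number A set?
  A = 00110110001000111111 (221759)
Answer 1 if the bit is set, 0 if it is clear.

Bit 5 is the 6th from the right.
  00110110001000111111
                ^
That bit is 1.

Answer: 1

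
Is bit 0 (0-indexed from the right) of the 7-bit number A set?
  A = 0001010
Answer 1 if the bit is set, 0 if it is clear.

Bit 0 is the 1st from the right.
  0001010
        ^
That bit is 0.

Answer: 0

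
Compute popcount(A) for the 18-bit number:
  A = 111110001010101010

111110001010101010
1-bits at positions (from bit 0 = LSB): 1, 3, 5, 7, 9, 13, 14, 15, 16, 17
Count = 10

Answer: 10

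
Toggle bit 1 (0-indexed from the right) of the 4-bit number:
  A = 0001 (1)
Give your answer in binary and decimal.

Mask = 1 << 1 = 0010
Bit 1 of A is 0; XOR with the mask flips it to 1.
  0001
^ 0010
------
  0011

Answer: 0011 (3)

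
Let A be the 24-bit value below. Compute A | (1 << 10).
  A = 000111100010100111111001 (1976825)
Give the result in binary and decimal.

Mask = 1 << 10 = 000000000000010000000000
Bit 10 of A is 0, so OR-ing with the mask flips it to 1.
  000111100010100111111001
| 000000000000010000000000
--------------------------
  000111100010110111111001

Answer: 000111100010110111111001 (1977849)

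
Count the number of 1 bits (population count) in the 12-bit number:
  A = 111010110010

111010110010
1-bits at positions (from bit 0 = LSB): 1, 4, 5, 7, 9, 10, 11
Count = 7

Answer: 7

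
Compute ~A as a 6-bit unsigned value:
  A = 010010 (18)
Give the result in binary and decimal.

Flip each bit (0->1, 1->0):
  010010
  101101

Answer: 101101 (45)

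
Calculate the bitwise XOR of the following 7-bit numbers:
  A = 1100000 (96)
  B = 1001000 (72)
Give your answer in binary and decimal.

Apply ^ to each column (1 where bits differ):
  1100000
^ 1001000
---------
  0101000

Answer: 0101000 (40)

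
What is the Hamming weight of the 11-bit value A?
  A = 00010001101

00010001101
1-bits at positions (from bit 0 = LSB): 0, 2, 3, 7
Count = 4

Answer: 4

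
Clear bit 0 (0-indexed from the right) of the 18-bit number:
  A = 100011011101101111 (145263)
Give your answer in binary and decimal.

Mask = ~(1 << 0) = 111111111111111110
Bit 0 of A is 1, so AND-ing with the mask clears it to 0.
  100011011101101111
& 111111111111111110
--------------------
  100011011101101110

Answer: 100011011101101110 (145262)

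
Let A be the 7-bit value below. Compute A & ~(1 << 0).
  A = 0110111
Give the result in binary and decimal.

Mask = ~(1 << 0) = 1111110
Bit 0 of A is 1, so AND-ing with the mask clears it to 0.
  0110111
& 1111110
---------
  0110110

Answer: 0110110 (54)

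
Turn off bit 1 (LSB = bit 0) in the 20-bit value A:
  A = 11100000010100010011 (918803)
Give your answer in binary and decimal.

Mask = ~(1 << 1) = 11111111111111111101
Bit 1 of A is 1, so AND-ing with the mask clears it to 0.
  11100000010100010011
& 11111111111111111101
----------------------
  11100000010100010001

Answer: 11100000010100010001 (918801)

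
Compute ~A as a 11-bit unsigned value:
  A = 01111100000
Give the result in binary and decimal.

Flip each bit (0->1, 1->0):
  01111100000
  10000011111

Answer: 10000011111 (1055)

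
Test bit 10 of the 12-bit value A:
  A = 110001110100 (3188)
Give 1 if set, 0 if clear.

Bit 10 is the 11th from the right.
  110001110100
   ^
That bit is 1.

Answer: 1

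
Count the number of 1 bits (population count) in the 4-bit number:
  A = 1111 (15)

1111
1-bits at positions (from bit 0 = LSB): 0, 1, 2, 3
Count = 4

Answer: 4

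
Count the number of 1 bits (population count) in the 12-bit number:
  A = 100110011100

100110011100
1-bits at positions (from bit 0 = LSB): 2, 3, 4, 7, 8, 11
Count = 6

Answer: 6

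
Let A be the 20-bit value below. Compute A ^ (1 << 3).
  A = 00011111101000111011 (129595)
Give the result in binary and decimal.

Mask = 1 << 3 = 00000000000000001000
Bit 3 of A is 1; XOR with the mask flips it to 0.
  00011111101000111011
^ 00000000000000001000
----------------------
  00011111101000110011

Answer: 00011111101000110011 (129587)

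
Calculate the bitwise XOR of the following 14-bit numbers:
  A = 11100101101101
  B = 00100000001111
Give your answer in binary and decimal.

Apply ^ to each column (1 where bits differ):
  11100101101101
^ 00100000001111
----------------
  11000101100010

Answer: 11000101100010 (12642)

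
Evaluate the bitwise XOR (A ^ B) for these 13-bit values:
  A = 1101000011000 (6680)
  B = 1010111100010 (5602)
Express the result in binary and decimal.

Apply ^ to each column (1 where bits differ):
  1101000011000
^ 1010111100010
---------------
  0111111111010

Answer: 0111111111010 (4090)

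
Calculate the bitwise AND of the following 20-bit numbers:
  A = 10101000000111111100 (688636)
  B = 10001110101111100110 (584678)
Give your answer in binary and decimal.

Apply & to each column (1 only where both bits are 1):
  10101000000111111100
& 10001110101111100110
----------------------
  10001000000111100100

Answer: 10001000000111100100 (557540)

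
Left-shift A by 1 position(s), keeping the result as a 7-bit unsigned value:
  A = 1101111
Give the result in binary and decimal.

Shift left by 1: drop the top 1 bit(s), append 1 zero(s) on the right.
  1101111  ->  discard [1], keep [101111], append 0
= 1011110

Answer: 1011110 (94)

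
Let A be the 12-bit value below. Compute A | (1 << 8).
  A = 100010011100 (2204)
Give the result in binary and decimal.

Mask = 1 << 8 = 000100000000
Bit 8 of A is 0, so OR-ing with the mask flips it to 1.
  100010011100
| 000100000000
--------------
  100110011100

Answer: 100110011100 (2460)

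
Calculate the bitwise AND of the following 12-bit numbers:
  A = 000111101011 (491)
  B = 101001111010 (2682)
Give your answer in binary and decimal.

Apply & to each column (1 only where both bits are 1):
  000111101011
& 101001111010
--------------
  000001101010

Answer: 000001101010 (106)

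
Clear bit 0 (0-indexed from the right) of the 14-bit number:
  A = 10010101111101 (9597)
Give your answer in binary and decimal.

Mask = ~(1 << 0) = 11111111111110
Bit 0 of A is 1, so AND-ing with the mask clears it to 0.
  10010101111101
& 11111111111110
----------------
  10010101111100

Answer: 10010101111100 (9596)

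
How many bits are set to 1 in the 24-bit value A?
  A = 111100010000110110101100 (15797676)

111100010000110110101100
1-bits at positions (from bit 0 = LSB): 2, 3, 5, 7, 8, 10, 11, 16, 20, 21, 22, 23
Count = 12

Answer: 12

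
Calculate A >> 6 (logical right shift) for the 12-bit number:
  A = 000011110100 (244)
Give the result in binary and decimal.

Logical shift right by 6: drop the bottom 6 bit(s), prepend 6 zero(s) on the left.
  000011110100  ->  keep [000011], discard [110100], prepend 000000
= 000000000011

Answer: 000000000011 (3)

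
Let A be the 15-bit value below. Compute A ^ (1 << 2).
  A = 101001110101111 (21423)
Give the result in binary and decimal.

Mask = 1 << 2 = 000000000000100
Bit 2 of A is 1; XOR with the mask flips it to 0.
  101001110101111
^ 000000000000100
-----------------
  101001110101011

Answer: 101001110101011 (21419)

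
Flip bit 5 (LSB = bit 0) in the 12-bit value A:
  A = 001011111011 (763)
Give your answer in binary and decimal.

Mask = 1 << 5 = 000000100000
Bit 5 of A is 1; XOR with the mask flips it to 0.
  001011111011
^ 000000100000
--------------
  001011011011

Answer: 001011011011 (731)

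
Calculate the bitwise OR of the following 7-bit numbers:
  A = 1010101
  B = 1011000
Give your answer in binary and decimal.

Apply | to each column (1 where either bit is 1):
  1010101
| 1011000
---------
  1011101

Answer: 1011101 (93)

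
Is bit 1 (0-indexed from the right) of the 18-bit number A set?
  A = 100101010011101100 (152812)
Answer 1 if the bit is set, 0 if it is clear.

Bit 1 is the 2nd from the right.
  100101010011101100
                  ^
That bit is 0.

Answer: 0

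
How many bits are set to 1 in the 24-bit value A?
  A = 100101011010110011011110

100101011010110011011110
1-bits at positions (from bit 0 = LSB): 1, 2, 3, 4, 6, 7, 10, 11, 13, 15, 16, 18, 20, 23
Count = 14

Answer: 14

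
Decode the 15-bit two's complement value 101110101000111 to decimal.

MSB is 1, so the value is negative. Find the magnitude:
1. Invert bits:  010001010111000
2. Add 1:        010001010111001  = 8889
3. Apply sign:   -8889

Answer: -8889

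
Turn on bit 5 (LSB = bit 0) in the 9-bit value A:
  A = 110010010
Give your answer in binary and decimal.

Mask = 1 << 5 = 000100000
Bit 5 of A is 0, so OR-ing with the mask flips it to 1.
  110010010
| 000100000
-----------
  110110010

Answer: 110110010 (434)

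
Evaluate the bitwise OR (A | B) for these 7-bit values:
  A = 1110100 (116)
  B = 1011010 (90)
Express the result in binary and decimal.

Apply | to each column (1 where either bit is 1):
  1110100
| 1011010
---------
  1111110

Answer: 1111110 (126)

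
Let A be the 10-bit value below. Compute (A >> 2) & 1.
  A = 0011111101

Bit 2 is the 3rd from the right.
  0011111101
         ^
That bit is 1.

Answer: 1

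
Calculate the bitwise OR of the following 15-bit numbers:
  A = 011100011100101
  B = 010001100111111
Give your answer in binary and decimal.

Apply | to each column (1 where either bit is 1):
  011100011100101
| 010001100111111
-----------------
  011101111111111

Answer: 011101111111111 (15359)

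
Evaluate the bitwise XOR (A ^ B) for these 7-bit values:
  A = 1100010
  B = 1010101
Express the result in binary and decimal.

Apply ^ to each column (1 where bits differ):
  1100010
^ 1010101
---------
  0110111

Answer: 0110111 (55)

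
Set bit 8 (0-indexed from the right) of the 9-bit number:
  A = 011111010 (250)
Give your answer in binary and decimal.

Mask = 1 << 8 = 100000000
Bit 8 of A is 0, so OR-ing with the mask flips it to 1.
  011111010
| 100000000
-----------
  111111010

Answer: 111111010 (506)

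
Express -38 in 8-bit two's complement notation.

1. Binary of +38:  00100110
2. Invert bits:     11011001
3. Add 1:           11011010

Answer: 11011010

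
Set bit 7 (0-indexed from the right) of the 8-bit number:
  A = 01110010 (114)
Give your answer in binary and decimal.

Mask = 1 << 7 = 10000000
Bit 7 of A is 0, so OR-ing with the mask flips it to 1.
  01110010
| 10000000
----------
  11110010

Answer: 11110010 (242)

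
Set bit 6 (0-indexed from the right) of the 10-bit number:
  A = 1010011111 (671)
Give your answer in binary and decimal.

Mask = 1 << 6 = 0001000000
Bit 6 of A is 0, so OR-ing with the mask flips it to 1.
  1010011111
| 0001000000
------------
  1011011111

Answer: 1011011111 (735)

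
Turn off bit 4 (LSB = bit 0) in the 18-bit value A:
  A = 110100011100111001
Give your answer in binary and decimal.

Mask = ~(1 << 4) = 111111111111101111
Bit 4 of A is 1, so AND-ing with the mask clears it to 0.
  110100011100111001
& 111111111111101111
--------------------
  110100011100101001

Answer: 110100011100101001 (214825)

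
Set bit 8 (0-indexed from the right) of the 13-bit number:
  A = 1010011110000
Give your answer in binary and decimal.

Mask = 1 << 8 = 0000100000000
Bit 8 of A is 0, so OR-ing with the mask flips it to 1.
  1010011110000
| 0000100000000
---------------
  1010111110000

Answer: 1010111110000 (5616)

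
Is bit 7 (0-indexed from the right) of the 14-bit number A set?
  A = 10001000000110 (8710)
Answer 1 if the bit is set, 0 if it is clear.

Bit 7 is the 8th from the right.
  10001000000110
        ^
That bit is 0.

Answer: 0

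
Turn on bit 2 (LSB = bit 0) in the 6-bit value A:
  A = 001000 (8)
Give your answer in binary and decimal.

Mask = 1 << 2 = 000100
Bit 2 of A is 0, so OR-ing with the mask flips it to 1.
  001000
| 000100
--------
  001100

Answer: 001100 (12)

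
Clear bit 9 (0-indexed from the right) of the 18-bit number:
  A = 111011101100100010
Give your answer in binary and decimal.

Mask = ~(1 << 9) = 111111110111111111
Bit 9 of A is 1, so AND-ing with the mask clears it to 0.
  111011101100100010
& 111111110111111111
--------------------
  111011100100100010

Answer: 111011100100100010 (244002)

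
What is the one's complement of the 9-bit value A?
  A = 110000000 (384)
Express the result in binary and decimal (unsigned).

Flip each bit (0->1, 1->0):
  110000000
  001111111

Answer: 001111111 (127)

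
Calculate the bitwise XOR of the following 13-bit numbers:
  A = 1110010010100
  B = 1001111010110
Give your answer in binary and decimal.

Apply ^ to each column (1 where bits differ):
  1110010010100
^ 1001111010110
---------------
  0111101000010

Answer: 0111101000010 (3906)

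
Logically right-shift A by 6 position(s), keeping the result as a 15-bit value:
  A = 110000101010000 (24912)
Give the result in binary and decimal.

Logical shift right by 6: drop the bottom 6 bit(s), prepend 6 zero(s) on the left.
  110000101010000  ->  keep [110000101], discard [010000], prepend 000000
= 000000110000101

Answer: 000000110000101 (389)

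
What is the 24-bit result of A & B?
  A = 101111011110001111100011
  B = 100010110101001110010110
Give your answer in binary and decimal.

Apply & to each column (1 only where both bits are 1):
  101111011110001111100011
& 100010110101001110010110
--------------------------
  100010010100001110000010

Answer: 100010010100001110000010 (8995714)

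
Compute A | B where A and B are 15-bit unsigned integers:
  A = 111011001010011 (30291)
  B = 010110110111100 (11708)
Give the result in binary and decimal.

Apply | to each column (1 where either bit is 1):
  111011001010011
| 010110110111100
-----------------
  111111111111111

Answer: 111111111111111 (32767)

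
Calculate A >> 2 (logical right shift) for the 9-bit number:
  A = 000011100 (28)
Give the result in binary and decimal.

Logical shift right by 2: drop the bottom 2 bit(s), prepend 2 zero(s) on the left.
  000011100  ->  keep [0000111], discard [00], prepend 00
= 000000111

Answer: 000000111 (7)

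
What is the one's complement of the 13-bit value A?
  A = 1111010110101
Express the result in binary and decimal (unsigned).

Flip each bit (0->1, 1->0):
  1111010110101
  0000101001010

Answer: 0000101001010 (330)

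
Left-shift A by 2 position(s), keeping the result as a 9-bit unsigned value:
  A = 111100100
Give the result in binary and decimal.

Shift left by 2: drop the top 2 bit(s), append 2 zero(s) on the right.
  111100100  ->  discard [11], keep [1100100], append 00
= 110010000

Answer: 110010000 (400)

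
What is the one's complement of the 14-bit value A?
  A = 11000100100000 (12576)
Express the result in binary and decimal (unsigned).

Flip each bit (0->1, 1->0):
  11000100100000
  00111011011111

Answer: 00111011011111 (3807)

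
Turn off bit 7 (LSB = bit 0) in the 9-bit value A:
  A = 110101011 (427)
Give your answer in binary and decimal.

Mask = ~(1 << 7) = 101111111
Bit 7 of A is 1, so AND-ing with the mask clears it to 0.
  110101011
& 101111111
-----------
  100101011

Answer: 100101011 (299)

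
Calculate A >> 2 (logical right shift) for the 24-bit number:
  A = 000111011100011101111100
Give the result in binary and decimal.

Logical shift right by 2: drop the bottom 2 bit(s), prepend 2 zero(s) on the left.
  000111011100011101111100  ->  keep [0001110111000111011111], discard [00], prepend 00
= 000001110111000111011111

Answer: 000001110111000111011111 (487903)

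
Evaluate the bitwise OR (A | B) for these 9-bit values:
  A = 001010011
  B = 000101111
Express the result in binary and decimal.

Apply | to each column (1 where either bit is 1):
  001010011
| 000101111
-----------
  001111111

Answer: 001111111 (127)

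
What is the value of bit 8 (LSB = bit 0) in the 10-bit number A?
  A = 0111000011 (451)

Bit 8 is the 9th from the right.
  0111000011
   ^
That bit is 1.

Answer: 1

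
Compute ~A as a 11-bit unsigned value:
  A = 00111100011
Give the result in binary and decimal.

Flip each bit (0->1, 1->0):
  00111100011
  11000011100

Answer: 11000011100 (1564)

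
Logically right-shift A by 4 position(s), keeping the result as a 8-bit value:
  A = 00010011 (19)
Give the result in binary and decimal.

Logical shift right by 4: drop the bottom 4 bit(s), prepend 4 zero(s) on the left.
  00010011  ->  keep [0001], discard [0011], prepend 0000
= 00000001

Answer: 00000001 (1)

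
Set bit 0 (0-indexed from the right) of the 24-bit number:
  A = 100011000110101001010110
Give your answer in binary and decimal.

Mask = 1 << 0 = 000000000000000000000001
Bit 0 of A is 0, so OR-ing with the mask flips it to 1.
  100011000110101001010110
| 000000000000000000000001
--------------------------
  100011000110101001010111

Answer: 100011000110101001010111 (9202263)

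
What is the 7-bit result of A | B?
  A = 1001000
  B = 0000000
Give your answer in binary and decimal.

Apply | to each column (1 where either bit is 1):
  1001000
| 0000000
---------
  1001000

Answer: 1001000 (72)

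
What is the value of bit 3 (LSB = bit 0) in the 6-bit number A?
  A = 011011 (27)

Bit 3 is the 4th from the right.
  011011
    ^
That bit is 1.

Answer: 1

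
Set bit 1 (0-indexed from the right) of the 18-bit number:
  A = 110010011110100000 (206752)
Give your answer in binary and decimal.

Mask = 1 << 1 = 000000000000000010
Bit 1 of A is 0, so OR-ing with the mask flips it to 1.
  110010011110100000
| 000000000000000010
--------------------
  110010011110100010

Answer: 110010011110100010 (206754)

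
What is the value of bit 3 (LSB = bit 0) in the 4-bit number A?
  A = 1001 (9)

Bit 3 is the 4th from the right.
  1001
  ^
That bit is 1.

Answer: 1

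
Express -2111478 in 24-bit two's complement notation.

1. Binary of +2111478:  001000000011011111110110
2. Invert bits:     110111111100100000001001
3. Add 1:           110111111100100000001010

Answer: 110111111100100000001010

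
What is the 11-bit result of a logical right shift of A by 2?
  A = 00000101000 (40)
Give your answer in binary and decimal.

Logical shift right by 2: drop the bottom 2 bit(s), prepend 2 zero(s) on the left.
  00000101000  ->  keep [000001010], discard [00], prepend 00
= 00000001010

Answer: 00000001010 (10)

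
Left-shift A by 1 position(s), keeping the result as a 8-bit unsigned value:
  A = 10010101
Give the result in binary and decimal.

Shift left by 1: drop the top 1 bit(s), append 1 zero(s) on the right.
  10010101  ->  discard [1], keep [0010101], append 0
= 00101010

Answer: 00101010 (42)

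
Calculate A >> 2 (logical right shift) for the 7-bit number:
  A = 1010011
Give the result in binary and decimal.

Logical shift right by 2: drop the bottom 2 bit(s), prepend 2 zero(s) on the left.
  1010011  ->  keep [10100], discard [11], prepend 00
= 0010100

Answer: 0010100 (20)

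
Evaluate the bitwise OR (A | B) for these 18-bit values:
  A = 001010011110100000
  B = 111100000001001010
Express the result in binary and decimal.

Apply | to each column (1 where either bit is 1):
  001010011110100000
| 111100000001001010
--------------------
  111110011111101010

Answer: 111110011111101010 (255978)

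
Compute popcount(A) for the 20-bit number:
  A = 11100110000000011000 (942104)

11100110000000011000
1-bits at positions (from bit 0 = LSB): 3, 4, 13, 14, 17, 18, 19
Count = 7

Answer: 7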